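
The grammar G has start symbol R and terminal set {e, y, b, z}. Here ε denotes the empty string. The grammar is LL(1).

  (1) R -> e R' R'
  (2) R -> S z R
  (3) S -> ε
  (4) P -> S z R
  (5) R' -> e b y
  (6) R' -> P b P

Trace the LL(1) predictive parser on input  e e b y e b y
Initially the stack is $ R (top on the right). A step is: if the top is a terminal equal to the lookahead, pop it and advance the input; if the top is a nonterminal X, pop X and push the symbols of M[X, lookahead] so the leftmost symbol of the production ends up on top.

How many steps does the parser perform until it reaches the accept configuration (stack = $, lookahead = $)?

      Stack       Input            Action
   1  $ R         e e b y e b y $  expand R -> e R' R'
   2  $ R' R' e   e e b y e b y $  match e
   3  $ R' R'     e b y e b y $    expand R' -> e b y
   4  $ R' y b e  e b y e b y $    match e
   5  $ R' y b    b y e b y $      match b
   6  $ R' y      y e b y $        match y
   7  $ R'        e b y $          expand R' -> e b y
   8  $ y b e     e b y $          match e
   9  $ y b       b y $            match b
  10  $ y         y $              match y
Accept reached after 10 steps.

10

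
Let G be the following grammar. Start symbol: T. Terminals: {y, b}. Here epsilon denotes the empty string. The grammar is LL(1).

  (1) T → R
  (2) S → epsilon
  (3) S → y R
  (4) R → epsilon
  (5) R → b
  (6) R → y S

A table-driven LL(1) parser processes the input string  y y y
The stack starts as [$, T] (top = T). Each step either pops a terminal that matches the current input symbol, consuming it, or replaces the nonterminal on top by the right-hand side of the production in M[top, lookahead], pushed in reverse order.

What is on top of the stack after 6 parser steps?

y

step 1: stack=$ T  input=y y y $  — expand T → R
step 2: stack=$ R  input=y y y $  — expand R → y S
step 3: stack=$ S y  input=y y y $  — match y
step 4: stack=$ S  input=y y $  — expand S → y R
step 5: stack=$ R y  input=y y $  — match y
step 6: stack=$ R  input=y $  — expand R → y S
Stack after step 6: $ S y (top = y).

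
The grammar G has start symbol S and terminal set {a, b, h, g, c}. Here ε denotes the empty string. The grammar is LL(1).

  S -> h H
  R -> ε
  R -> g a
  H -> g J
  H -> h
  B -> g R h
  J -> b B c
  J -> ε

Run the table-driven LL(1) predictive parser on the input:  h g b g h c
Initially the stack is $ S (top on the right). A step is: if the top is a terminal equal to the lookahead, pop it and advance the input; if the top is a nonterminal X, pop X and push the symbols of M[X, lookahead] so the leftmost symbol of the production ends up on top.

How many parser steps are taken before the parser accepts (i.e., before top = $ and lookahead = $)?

11

      Stack      Input          Action
   1  $ S        h g b g h c $  expand S -> h H
   2  $ H h      h g b g h c $  match h
   3  $ H        g b g h c $    expand H -> g J
   4  $ J g      g b g h c $    match g
   5  $ J        b g h c $      expand J -> b B c
   6  $ c B b    b g h c $      match b
   7  $ c B      g h c $        expand B -> g R h
   8  $ c h R g  g h c $        match g
   9  $ c h R    h c $          expand R -> ε
  10  $ c h      h c $          match h
  11  $ c        c $            match c
Accept reached after 11 steps.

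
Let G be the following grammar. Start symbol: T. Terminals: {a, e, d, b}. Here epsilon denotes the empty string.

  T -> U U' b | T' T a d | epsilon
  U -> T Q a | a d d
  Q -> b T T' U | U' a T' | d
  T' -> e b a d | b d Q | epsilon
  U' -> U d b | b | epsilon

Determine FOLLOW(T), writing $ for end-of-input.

FIRST(T'): from T'->e b a d we get {e}; from T'->b d Q we get {b}; from T'->epsilon we get {epsilon}. So FIRST(T') = {epsilon, b, e}.
FIRST(T): from T->U U' b we get {a, b, d, e}; from T->T' T a d we get {a, b, d, e}; from T->epsilon we get {epsilon}. So FIRST(T) = {epsilon, a, b, d, e}.
FIRST(U): from U->T Q a we get {a, b, d, e}; from U->a d d we get {a}. So FIRST(U) = {a, b, d, e}.
FIRST(U'): from U'->U d b we get {a, b, d, e}; from U'->b we get {b}; from U'->epsilon we get {epsilon}. So FIRST(U') = {epsilon, a, b, d, e}.
FIRST(Q): from Q->b T T' U we get {b}; from Q->U' a T' we get {a, b, d, e}; from Q->d we get {d}. So FIRST(Q) = {a, b, d, e}.
FOLLOW(T) includes $ since T is the start symbol.
FOLLOW(T): in T->T' T a d, T is followed by a d with FIRST {a}; in U->T Q a, T is followed by Q a with FIRST {a, b, d, e}; in Q->b T T' U, T is followed by T' U with FIRST {a, b, d, e}. Thus FOLLOW(T) = {$, a, b, d, e}.
FOLLOW(U'): in T->U U' b, U' is followed by b with FIRST {b}; in Q->U' a T', U' is followed by a T' with FIRST {a}. Thus FOLLOW(U') = {a, b}.
FOLLOW(U): in T->U U' b, U is followed by U' b with FIRST {a, b, d, e}; in Q->b T T' U, the suffix after U is empty, so FOLLOW(U) ⊇ FOLLOW(Q) = {a, b, d, e}; in U'->U d b, U is followed by d b with FIRST {d}. Thus FOLLOW(U) = {a, b, d, e}.
FOLLOW(Q): in U->T Q a, Q is followed by a with FIRST {a}; in T'->b d Q, the suffix after Q is empty, so FOLLOW(Q) ⊇ FOLLOW(T') = {a, b, d, e}. Thus FOLLOW(Q) = {a, b, d, e}.
FOLLOW(T'): in T->T' T a d, T' is followed by T a d with FIRST {a, b, d, e}; in Q->b T T' U, T' is followed by U with FIRST {a, b, d, e}; in Q->U' a T', the suffix after T' is empty, so FOLLOW(T') ⊇ FOLLOW(Q) = {a, b, d, e}. Thus FOLLOW(T') = {a, b, d, e}.

{$, a, b, d, e}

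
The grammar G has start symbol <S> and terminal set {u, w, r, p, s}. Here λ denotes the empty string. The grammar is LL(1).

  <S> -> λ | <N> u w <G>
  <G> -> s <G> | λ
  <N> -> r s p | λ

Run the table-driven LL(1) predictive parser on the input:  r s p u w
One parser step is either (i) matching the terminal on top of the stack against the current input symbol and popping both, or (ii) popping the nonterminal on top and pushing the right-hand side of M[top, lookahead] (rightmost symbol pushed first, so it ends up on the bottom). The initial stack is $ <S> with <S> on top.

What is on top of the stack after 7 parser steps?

<G>

     Stack            Input        Action
  1  $ <S>            r s p u w $  expand <S> -> <N> u w <G>
  2  $ <G> w u <N>    r s p u w $  expand <N> -> r s p
  3  $ <G> w u p s r  r s p u w $  match r
  4  $ <G> w u p s    s p u w $    match s
  5  $ <G> w u p      p u w $      match p
  6  $ <G> w u        u w $        match u
  7  $ <G> w          w $          match w
Stack after step 7: $ <G> (top = <G>).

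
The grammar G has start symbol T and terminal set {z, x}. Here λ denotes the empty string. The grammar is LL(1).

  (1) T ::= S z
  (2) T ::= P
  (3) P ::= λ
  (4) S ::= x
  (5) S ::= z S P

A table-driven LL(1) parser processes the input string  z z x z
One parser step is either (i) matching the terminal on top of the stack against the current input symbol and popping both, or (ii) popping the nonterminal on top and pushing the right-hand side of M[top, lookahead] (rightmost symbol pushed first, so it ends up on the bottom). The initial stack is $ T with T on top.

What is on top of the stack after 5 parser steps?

S

step 1: stack=$ T  input=z z x z $  — expand T ::= S z
step 2: stack=$ z S  input=z z x z $  — expand S ::= z S P
step 3: stack=$ z P S z  input=z z x z $  — match z
step 4: stack=$ z P S  input=z x z $  — expand S ::= z S P
step 5: stack=$ z P P S z  input=z x z $  — match z
Stack after step 5: $ z P P S (top = S).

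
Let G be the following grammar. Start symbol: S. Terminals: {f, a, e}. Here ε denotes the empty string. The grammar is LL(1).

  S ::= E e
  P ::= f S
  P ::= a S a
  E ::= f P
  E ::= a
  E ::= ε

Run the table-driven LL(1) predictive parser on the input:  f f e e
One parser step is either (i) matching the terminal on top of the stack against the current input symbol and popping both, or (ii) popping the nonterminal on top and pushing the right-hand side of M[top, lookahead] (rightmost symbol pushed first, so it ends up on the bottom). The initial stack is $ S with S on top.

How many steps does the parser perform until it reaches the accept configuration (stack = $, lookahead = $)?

9

     Stack    Input      Action
  1  $ S      f f e e $  expand S ::= E e
  2  $ e E    f f e e $  expand E ::= f P
  3  $ e P f  f f e e $  match f
  4  $ e P    f e e $    expand P ::= f S
  5  $ e S f  f e e $    match f
  6  $ e S    e e $      expand S ::= E e
  7  $ e e E  e e $      expand E ::= ε
  8  $ e e    e e $      match e
  9  $ e      e $        match e
Accept reached after 9 steps.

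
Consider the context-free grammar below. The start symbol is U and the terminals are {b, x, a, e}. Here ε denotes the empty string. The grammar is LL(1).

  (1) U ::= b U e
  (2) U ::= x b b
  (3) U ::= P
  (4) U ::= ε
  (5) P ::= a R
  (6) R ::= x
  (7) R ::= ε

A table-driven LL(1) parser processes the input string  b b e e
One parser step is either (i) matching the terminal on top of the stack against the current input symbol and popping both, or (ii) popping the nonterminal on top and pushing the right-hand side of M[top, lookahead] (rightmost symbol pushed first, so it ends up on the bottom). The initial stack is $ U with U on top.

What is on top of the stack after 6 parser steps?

step 1: stack=$ U  input=b b e e $  — expand U ::= b U e
step 2: stack=$ e U b  input=b b e e $  — match b
step 3: stack=$ e U  input=b e e $  — expand U ::= b U e
step 4: stack=$ e e U b  input=b e e $  — match b
step 5: stack=$ e e U  input=e e $  — expand U ::= ε
step 6: stack=$ e e  input=e e $  — match e
Stack after step 6: $ e (top = e).

e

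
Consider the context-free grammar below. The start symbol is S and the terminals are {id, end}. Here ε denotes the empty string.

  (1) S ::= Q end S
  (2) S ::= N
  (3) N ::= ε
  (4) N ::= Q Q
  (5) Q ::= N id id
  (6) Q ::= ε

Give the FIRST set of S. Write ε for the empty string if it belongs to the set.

{ε, end, id}

FIRST(S): from S::=Q end S we get {end, id}; from S::=N we get {ε, id}. So FIRST(S) = {ε, end, id}.
FIRST(N): from N::=ε we get {ε}; from N::=Q Q we get {ε, id}. So FIRST(N) = {ε, id}.
FIRST(Q): from Q::=N id id we get {id}; from Q::=ε we get {ε}. So FIRST(Q) = {ε, id}.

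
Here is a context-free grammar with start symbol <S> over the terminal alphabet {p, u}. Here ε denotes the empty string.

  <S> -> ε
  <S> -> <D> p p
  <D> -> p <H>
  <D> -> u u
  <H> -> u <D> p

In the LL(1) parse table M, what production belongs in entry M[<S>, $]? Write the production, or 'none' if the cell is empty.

<S> -> ε

FIRST(<D>) = {p, u}
FIRST(<H>) = {u}
FIRST(<S>) = {ε, p, u}  (via <D> p p)
FOLLOW(<S>) includes $ since <S> is the start symbol.
FOLLOW(<S>): <S> appears on no right-hand side. Thus FOLLOW(<S>) = {$}.
For <S> -> ε: FIRST(ε) = {ε}, so it goes in M[<S>, t] for t ∈ {}; since ε ∈ FIRST, also for every t ∈ FOLLOW(<S>) = {$}.
For <S> -> <D> p p: FIRST(<D> p p) = {p, u}, so it goes in M[<S>, t] for t ∈ {p, u}.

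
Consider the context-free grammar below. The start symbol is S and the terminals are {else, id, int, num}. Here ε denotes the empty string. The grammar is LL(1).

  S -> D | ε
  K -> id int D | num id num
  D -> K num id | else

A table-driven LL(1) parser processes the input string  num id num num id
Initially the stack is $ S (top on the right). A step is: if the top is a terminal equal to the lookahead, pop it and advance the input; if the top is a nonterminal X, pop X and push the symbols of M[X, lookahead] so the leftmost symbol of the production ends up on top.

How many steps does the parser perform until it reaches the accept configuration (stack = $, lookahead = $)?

8

step 1: stack=$ S  input=num id num num id $  — expand S -> D
step 2: stack=$ D  input=num id num num id $  — expand D -> K num id
step 3: stack=$ id num K  input=num id num num id $  — expand K -> num id num
step 4: stack=$ id num num id num  input=num id num num id $  — match num
step 5: stack=$ id num num id  input=id num num id $  — match id
step 6: stack=$ id num num  input=num num id $  — match num
step 7: stack=$ id num  input=num id $  — match num
step 8: stack=$ id  input=id $  — match id
Accept reached after 8 steps.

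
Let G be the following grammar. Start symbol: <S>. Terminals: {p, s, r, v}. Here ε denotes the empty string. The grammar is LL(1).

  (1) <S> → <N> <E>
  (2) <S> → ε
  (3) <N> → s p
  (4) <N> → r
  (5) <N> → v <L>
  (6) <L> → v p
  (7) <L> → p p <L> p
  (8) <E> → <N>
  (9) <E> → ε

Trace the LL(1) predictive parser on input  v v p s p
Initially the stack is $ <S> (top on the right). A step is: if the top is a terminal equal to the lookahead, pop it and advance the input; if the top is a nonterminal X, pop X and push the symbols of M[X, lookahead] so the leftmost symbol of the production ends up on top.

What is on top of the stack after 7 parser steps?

     Stack        Input        Action
  1  $ <S>        v v p s p $  expand <S> → <N> <E>
  2  $ <E> <N>    v v p s p $  expand <N> → v <L>
  3  $ <E> <L> v  v v p s p $  match v
  4  $ <E> <L>    v p s p $    expand <L> → v p
  5  $ <E> p v    v p s p $    match v
  6  $ <E> p      p s p $      match p
  7  $ <E>        s p $        expand <E> → <N>
Stack after step 7: $ <N> (top = <N>).

<N>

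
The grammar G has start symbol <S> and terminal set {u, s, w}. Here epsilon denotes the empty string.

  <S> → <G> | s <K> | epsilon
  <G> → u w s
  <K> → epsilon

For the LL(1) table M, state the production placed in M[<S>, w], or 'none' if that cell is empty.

FIRST(<G>): from <G>→u w s we get {u}. So FIRST(<G>) = {u}.
FIRST(<K>): from <K>→epsilon we get {epsilon}. So FIRST(<K>) = {epsilon}.
FIRST(<S>): from <S>→<G> we get {u}; from <S>→s <K> we get {s}; from <S>→epsilon we get {epsilon}. So FIRST(<S>) = {epsilon, s, u}.
FOLLOW(<S>) includes $ since <S> is the start symbol.
FOLLOW(<S>): <S> appears on no right-hand side. Thus FOLLOW(<S>) = {$}.
For <S> → <G>: FIRST(<G>) = {u}, so it goes in M[<S>, t] for t ∈ {u}.
For <S> → s <K>: FIRST(s <K>) = {s}, so it goes in M[<S>, t] for t ∈ {s}.
For <S> → epsilon: FIRST(epsilon) = {epsilon}, so it goes in M[<S>, t] for t ∈ {}; since epsilon ∈ FIRST, also for every t ∈ FOLLOW(<S>) = {$}.
None of these place a production in M[<S>, w].

none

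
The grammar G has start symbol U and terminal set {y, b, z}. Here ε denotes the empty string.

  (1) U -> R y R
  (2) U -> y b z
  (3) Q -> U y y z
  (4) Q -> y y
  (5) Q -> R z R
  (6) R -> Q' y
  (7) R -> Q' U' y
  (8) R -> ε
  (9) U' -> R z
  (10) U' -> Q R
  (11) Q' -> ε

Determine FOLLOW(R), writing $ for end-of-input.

FIRST(Q') = {ε}
FIRST(U) = {y, z}  (via R y R)
FIRST(Q) = {y, z}  (via U y y z, R z R)
FIRST(R) = {ε, y, z}  (via Q' y, Q' U' y)
FIRST(U') = {y, z}  (via R z, Q R)
FOLLOW(U) includes $ since U is the start symbol.
FOLLOW(U): in Q->U y y z, U is followed by y y z with FIRST {y}. Thus FOLLOW(U) = {$, y}.
FOLLOW(U'): in R->Q' U' y, U' is followed by y with FIRST {y}. Thus FOLLOW(U') = {y}.
FOLLOW(Q): in U'->Q R, Q is followed by R with FIRST {ε, y, z}; in U'->Q R, the suffix after Q is nullable, so FOLLOW(Q) ⊇ FOLLOW(U') = {y}. Thus FOLLOW(Q) = {y, z}.
FOLLOW(R): in U->R y R (occurrence 1), R is followed by y R with FIRST {y}; in U->R y R (occurrence 2), the suffix after R is empty, so FOLLOW(R) ⊇ FOLLOW(U) = {$, y}; in Q->R z R (occurrence 1), R is followed by z R with FIRST {z}; in Q->R z R (occurrence 2), the suffix after R is empty, so FOLLOW(R) ⊇ FOLLOW(Q) = {y, z}; in U'->R z, R is followed by z with FIRST {z}; in U'->Q R, the suffix after R is empty, so FOLLOW(R) ⊇ FOLLOW(U') = {y}. Thus FOLLOW(R) = {$, y, z}.
FOLLOW(Q'): in R->Q' y, Q' is followed by y with FIRST {y}; in R->Q' U' y, Q' is followed by U' y with FIRST {y, z}. Thus FOLLOW(Q') = {y, z}.

{$, y, z}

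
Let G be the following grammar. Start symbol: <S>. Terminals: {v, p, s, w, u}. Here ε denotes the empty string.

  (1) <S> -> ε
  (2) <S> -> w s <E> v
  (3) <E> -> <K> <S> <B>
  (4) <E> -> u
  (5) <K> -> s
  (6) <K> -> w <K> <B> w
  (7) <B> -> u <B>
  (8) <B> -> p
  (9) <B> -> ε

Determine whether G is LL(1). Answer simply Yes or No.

FIRST(<S>) = {ε, w}
FIRST(<E>) = {s, u, w}
FIRST(<K>) = {s, w}
FIRST(<B>) = {ε, p, u}
FOLLOW(<S>) = {$, p, u, v}
FOLLOW(<E>) = {v}
FOLLOW(<K>) = {p, u, v, w}
FOLLOW(<B>) = {v, w}
Each cell of M receives at most one production.

Yes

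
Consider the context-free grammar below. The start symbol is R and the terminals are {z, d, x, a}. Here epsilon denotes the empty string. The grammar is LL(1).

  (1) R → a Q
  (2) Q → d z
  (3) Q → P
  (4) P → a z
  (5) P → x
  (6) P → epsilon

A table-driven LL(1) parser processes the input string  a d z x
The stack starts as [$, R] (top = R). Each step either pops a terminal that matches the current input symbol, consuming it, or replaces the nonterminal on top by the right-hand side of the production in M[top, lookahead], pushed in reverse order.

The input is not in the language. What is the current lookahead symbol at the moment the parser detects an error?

x

step 1: stack=$ R  input=a d z x $  — expand R → a Q
step 2: stack=$ Q a  input=a d z x $  — match a
step 3: stack=$ Q  input=d z x $  — expand Q → d z
step 4: stack=$ z d  input=d z x $  — match d
step 5: stack=$ z  input=z x $  — match z
step 6: stack=$  input=x $  — error: stack empty but input remains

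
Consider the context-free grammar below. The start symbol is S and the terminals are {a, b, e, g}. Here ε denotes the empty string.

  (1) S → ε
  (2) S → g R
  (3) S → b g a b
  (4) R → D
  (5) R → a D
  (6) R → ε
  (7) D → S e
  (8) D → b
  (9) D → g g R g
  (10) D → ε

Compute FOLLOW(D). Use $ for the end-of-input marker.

{$, e, g}

FIRST(S) = {ε, b, g}
FIRST(D) = {ε, b, e, g}  (via S e)
FIRST(R) = {ε, a, b, e, g}  (via D)
FOLLOW(S) includes $ since S is the start symbol.
FOLLOW(S): in D→S e, S is followed by e with FIRST {e}. Thus FOLLOW(S) = {$, e}.
FOLLOW(R): in S→g R, the suffix after R is empty, so FOLLOW(R) ⊇ FOLLOW(S) = {$, e}; in D→g g R g, R is followed by g with FIRST {g}. Thus FOLLOW(R) = {$, e, g}.
FOLLOW(D): in R→D, the suffix after D is empty, so FOLLOW(D) ⊇ FOLLOW(R) = {$, e, g}; in R→a D, the suffix after D is empty, so FOLLOW(D) ⊇ FOLLOW(R) = {$, e, g}. Thus FOLLOW(D) = {$, e, g}.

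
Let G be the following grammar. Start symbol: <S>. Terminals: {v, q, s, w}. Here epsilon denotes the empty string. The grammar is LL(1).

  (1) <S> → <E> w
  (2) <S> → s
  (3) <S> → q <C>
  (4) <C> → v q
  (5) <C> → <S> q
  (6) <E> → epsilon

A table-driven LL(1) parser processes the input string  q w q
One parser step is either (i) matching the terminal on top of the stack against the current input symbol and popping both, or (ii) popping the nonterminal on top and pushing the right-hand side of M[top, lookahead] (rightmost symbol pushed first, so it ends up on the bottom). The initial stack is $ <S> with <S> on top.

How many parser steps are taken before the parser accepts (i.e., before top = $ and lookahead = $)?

     Stack      Input    Action
  1  $ <S>      q w q $  expand <S> → q <C>
  2  $ <C> q    q w q $  match q
  3  $ <C>      w q $    expand <C> → <S> q
  4  $ q <S>    w q $    expand <S> → <E> w
  5  $ q w <E>  w q $    expand <E> → epsilon
  6  $ q w      w q $    match w
  7  $ q        q $      match q
Accept reached after 7 steps.

7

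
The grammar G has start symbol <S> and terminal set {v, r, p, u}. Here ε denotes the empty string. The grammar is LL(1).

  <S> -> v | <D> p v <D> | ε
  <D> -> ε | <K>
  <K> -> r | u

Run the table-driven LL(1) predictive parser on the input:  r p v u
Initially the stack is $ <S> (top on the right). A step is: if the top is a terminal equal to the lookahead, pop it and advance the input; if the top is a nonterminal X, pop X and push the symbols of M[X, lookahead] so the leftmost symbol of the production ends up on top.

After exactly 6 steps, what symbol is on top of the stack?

     Stack          Input      Action
  1  $ <S>          r p v u $  expand <S> -> <D> p v <D>
  2  $ <D> v p <D>  r p v u $  expand <D> -> <K>
  3  $ <D> v p <K>  r p v u $  expand <K> -> r
  4  $ <D> v p r    r p v u $  match r
  5  $ <D> v p      p v u $    match p
  6  $ <D> v        v u $      match v
Stack after step 6: $ <D> (top = <D>).

<D>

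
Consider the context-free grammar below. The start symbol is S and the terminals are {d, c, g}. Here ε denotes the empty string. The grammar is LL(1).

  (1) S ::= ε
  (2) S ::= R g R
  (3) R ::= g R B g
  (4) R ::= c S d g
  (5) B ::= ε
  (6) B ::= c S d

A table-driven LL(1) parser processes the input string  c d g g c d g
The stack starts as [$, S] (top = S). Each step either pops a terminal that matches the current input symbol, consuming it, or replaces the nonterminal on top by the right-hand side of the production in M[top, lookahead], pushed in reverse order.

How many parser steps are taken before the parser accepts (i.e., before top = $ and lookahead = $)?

12

      Stack          Input            Action
   1  $ S            c d g g c d g $  expand S ::= R g R
   2  $ R g R        c d g g c d g $  expand R ::= c S d g
   3  $ R g g d S c  c d g g c d g $  match c
   4  $ R g g d S    d g g c d g $    expand S ::= ε
   5  $ R g g d      d g g c d g $    match d
   6  $ R g g        g g c d g $      match g
   7  $ R g          g c d g $        match g
   8  $ R            c d g $          expand R ::= c S d g
   9  $ g d S c      c d g $          match c
  10  $ g d S        d g $            expand S ::= ε
  11  $ g d          d g $            match d
  12  $ g            g $              match g
Accept reached after 12 steps.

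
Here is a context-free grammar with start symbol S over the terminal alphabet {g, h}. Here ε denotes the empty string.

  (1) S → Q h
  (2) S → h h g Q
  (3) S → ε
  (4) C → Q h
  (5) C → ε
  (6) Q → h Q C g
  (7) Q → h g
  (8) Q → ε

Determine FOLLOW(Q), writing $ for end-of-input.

{$, g, h}

FIRST(Q): from Q→h Q C g we get {h}; from Q→h g we get {h}; from Q→ε we get {ε}. So FIRST(Q) = {ε, h}.
FIRST(S): from S→Q h we get {h}; from S→h h g Q we get {h}; from S→ε we get {ε}. So FIRST(S) = {ε, h}.
FIRST(C): from C→Q h we get {h}; from C→ε we get {ε}. So FIRST(C) = {ε, h}.
FOLLOW(S) includes $ since S is the start symbol.
FOLLOW(S): S appears on no right-hand side. Thus FOLLOW(S) = {$}.
FOLLOW(C): in Q→h Q C g, C is followed by g with FIRST {g}. Thus FOLLOW(C) = {g}.
FOLLOW(Q): in S→Q h, Q is followed by h with FIRST {h}; in S→h h g Q, the suffix after Q is empty, so FOLLOW(Q) ⊇ FOLLOW(S) = {$}; in C→Q h, Q is followed by h with FIRST {h}; in Q→h Q C g, Q is followed by C g with FIRST {g, h}. Thus FOLLOW(Q) = {$, g, h}.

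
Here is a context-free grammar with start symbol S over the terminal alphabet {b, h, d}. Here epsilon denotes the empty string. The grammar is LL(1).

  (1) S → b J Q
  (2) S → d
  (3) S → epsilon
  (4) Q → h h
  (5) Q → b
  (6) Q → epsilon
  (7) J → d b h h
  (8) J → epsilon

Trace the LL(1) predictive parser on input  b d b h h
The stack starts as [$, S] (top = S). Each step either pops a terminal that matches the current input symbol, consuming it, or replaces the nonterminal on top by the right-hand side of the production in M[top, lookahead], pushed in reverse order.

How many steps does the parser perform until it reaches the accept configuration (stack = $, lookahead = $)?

step 1: stack=$ S  input=b d b h h $  — expand S → b J Q
step 2: stack=$ Q J b  input=b d b h h $  — match b
step 3: stack=$ Q J  input=d b h h $  — expand J → d b h h
step 4: stack=$ Q h h b d  input=d b h h $  — match d
step 5: stack=$ Q h h b  input=b h h $  — match b
step 6: stack=$ Q h h  input=h h $  — match h
step 7: stack=$ Q h  input=h $  — match h
step 8: stack=$ Q  input=$  — expand Q → epsilon
Accept reached after 8 steps.

8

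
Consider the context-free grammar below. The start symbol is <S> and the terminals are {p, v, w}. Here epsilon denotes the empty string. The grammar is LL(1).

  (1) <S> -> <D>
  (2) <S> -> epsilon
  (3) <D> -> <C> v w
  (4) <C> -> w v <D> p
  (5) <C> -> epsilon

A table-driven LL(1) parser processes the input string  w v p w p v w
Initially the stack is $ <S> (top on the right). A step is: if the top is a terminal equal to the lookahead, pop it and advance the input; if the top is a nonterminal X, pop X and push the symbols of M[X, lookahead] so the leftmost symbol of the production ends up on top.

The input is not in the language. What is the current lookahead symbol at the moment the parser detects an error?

     Stack            Input            Action
  1  $ <S>            w v p w p v w $  expand <S> -> <D>
  2  $ <D>            w v p w p v w $  expand <D> -> <C> v w
  3  $ w v <C>        w v p w p v w $  expand <C> -> w v <D> p
  4  $ w v p <D> v w  w v p w p v w $  match w
  5  $ w v p <D> v    v p w p v w $    match v
  6  $ w v p <D>      p w p v w $      error: M[<D>, p] is empty

p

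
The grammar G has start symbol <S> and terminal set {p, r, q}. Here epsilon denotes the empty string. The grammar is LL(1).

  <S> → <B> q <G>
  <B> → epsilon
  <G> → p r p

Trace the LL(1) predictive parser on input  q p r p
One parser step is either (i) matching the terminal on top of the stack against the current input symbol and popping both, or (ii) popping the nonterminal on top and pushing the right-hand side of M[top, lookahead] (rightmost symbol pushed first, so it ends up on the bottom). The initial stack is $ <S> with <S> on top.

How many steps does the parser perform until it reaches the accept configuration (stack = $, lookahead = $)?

7

step 1: stack=$ <S>  input=q p r p $  — expand <S> → <B> q <G>
step 2: stack=$ <G> q <B>  input=q p r p $  — expand <B> → epsilon
step 3: stack=$ <G> q  input=q p r p $  — match q
step 4: stack=$ <G>  input=p r p $  — expand <G> → p r p
step 5: stack=$ p r p  input=p r p $  — match p
step 6: stack=$ p r  input=r p $  — match r
step 7: stack=$ p  input=p $  — match p
Accept reached after 7 steps.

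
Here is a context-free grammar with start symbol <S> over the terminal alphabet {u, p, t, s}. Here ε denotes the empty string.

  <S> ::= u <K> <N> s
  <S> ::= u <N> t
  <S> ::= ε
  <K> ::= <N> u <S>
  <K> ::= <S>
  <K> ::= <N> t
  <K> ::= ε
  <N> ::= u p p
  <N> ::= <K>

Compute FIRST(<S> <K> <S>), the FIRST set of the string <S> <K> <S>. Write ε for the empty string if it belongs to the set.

{ε, t, u}

FIRST(<S>) = {ε, u}
FIRST(<K>) = {ε, t, u}  (via <N> u <S>, <S>, <N> t)
FIRST(<N>) = {ε, t, u}  (via <K>)
FIRST(<S> <K> <S>): take FIRST of each symbol in turn, carrying on past any symbol whose FIRST contains ε; result {ε, t, u}.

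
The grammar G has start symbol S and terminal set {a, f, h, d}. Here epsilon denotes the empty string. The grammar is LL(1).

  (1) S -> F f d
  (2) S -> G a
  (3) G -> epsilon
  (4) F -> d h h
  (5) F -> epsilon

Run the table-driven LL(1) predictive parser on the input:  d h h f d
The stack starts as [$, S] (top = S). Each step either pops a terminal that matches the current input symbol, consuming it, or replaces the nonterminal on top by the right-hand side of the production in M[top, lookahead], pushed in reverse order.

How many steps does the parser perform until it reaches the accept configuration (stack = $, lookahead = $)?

step 1: stack=$ S  input=d h h f d $  — expand S -> F f d
step 2: stack=$ d f F  input=d h h f d $  — expand F -> d h h
step 3: stack=$ d f h h d  input=d h h f d $  — match d
step 4: stack=$ d f h h  input=h h f d $  — match h
step 5: stack=$ d f h  input=h f d $  — match h
step 6: stack=$ d f  input=f d $  — match f
step 7: stack=$ d  input=d $  — match d
Accept reached after 7 steps.

7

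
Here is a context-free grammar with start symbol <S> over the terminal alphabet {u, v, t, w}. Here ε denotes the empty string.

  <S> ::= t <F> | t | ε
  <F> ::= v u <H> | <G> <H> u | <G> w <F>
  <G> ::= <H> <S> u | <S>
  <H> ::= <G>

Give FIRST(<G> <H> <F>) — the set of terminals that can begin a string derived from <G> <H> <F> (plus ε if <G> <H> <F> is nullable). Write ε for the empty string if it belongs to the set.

{t, u, v, w}

FIRST(<S>) = {ε, t}
FIRST(<F>) = {t, u, v, w}  (via <G> <H> u, <G> w <F>)
FIRST(<G>) = {ε, t, u}  (via <H> <S> u, <S>)
FIRST(<H>) = {ε, t, u}  (via <G>)
FIRST(<G> <H> <F>): take FIRST of each symbol in turn, carrying on past any symbol whose FIRST contains ε; result {t, u, v, w}.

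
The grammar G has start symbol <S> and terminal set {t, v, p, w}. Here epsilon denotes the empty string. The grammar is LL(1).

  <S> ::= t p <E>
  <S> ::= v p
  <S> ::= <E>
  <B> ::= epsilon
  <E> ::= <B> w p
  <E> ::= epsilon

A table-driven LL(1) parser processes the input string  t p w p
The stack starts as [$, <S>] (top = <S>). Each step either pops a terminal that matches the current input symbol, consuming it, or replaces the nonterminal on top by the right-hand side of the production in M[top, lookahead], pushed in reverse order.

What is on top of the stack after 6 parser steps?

     Stack      Input      Action
  1  $ <S>      t p w p $  expand <S> ::= t p <E>
  2  $ <E> p t  t p w p $  match t
  3  $ <E> p    p w p $    match p
  4  $ <E>      w p $      expand <E> ::= <B> w p
  5  $ p w <B>  w p $      expand <B> ::= epsilon
  6  $ p w      w p $      match w
Stack after step 6: $ p (top = p).

p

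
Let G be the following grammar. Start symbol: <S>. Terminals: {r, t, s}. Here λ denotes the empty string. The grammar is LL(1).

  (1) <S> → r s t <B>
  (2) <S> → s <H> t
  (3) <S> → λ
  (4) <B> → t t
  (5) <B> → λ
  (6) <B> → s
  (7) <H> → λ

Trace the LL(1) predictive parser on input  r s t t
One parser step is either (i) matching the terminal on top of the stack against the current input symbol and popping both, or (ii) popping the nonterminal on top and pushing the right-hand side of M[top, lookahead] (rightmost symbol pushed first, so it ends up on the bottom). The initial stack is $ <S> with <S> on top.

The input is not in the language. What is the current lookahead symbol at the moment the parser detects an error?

step 1: stack=$ <S>  input=r s t t $  — expand <S> → r s t <B>
step 2: stack=$ <B> t s r  input=r s t t $  — match r
step 3: stack=$ <B> t s  input=s t t $  — match s
step 4: stack=$ <B> t  input=t t $  — match t
step 5: stack=$ <B>  input=t $  — expand <B> → t t
step 6: stack=$ t t  input=t $  — match t
step 7: stack=$ t  input=$  — error: top is terminal t but lookahead is $

$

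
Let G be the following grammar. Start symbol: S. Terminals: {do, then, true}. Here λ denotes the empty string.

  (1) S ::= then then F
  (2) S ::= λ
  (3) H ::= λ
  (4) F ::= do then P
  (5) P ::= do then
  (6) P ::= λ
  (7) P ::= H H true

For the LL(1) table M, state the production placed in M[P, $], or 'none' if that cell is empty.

P ::= λ

FIRST(S): from S::=then then F we get {then}; from S::=λ we get {λ}. So FIRST(S) = {λ, then}.
FIRST(H): from H::=λ we get {λ}. So FIRST(H) = {λ}.
FIRST(F): from F::=do then P we get {do}. So FIRST(F) = {do}.
FIRST(P): from P::=do then we get {do}; from P::=λ we get {λ}; from P::=H H true we get {true}. So FIRST(P) = {λ, do, true}.
FOLLOW(S) includes $ since S is the start symbol.
FOLLOW(F): in S::=then then F, the suffix after F is empty, so FOLLOW(F) ⊇ FOLLOW(S) = {$}. Thus FOLLOW(F) = {$}.
FOLLOW(P): in F::=do then P, the suffix after P is empty, so FOLLOW(P) ⊇ FOLLOW(F) = {$}. Thus FOLLOW(P) = {$}.
For P ::= do then: FIRST(do then) = {do}, so it goes in M[P, t] for t ∈ {do}.
For P ::= λ: FIRST(λ) = {λ}, so it goes in M[P, t] for t ∈ {}; since λ ∈ FIRST, also for every t ∈ FOLLOW(P) = {$}.
For P ::= H H true: FIRST(H H true) = {true}, so it goes in M[P, t] for t ∈ {true}.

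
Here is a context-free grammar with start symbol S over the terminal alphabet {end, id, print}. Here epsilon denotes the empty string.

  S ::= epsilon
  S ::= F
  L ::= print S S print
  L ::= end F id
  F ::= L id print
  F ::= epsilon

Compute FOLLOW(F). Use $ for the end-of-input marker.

{$, end, id, print}

FIRST(L): from L::=print S S print we get {print}; from L::=end F id we get {end}. So FIRST(L) = {end, print}.
FIRST(F): from F::=L id print we get {end, print}; from F::=epsilon we get {epsilon}. So FIRST(F) = {epsilon, end, print}.
FIRST(S): from S::=epsilon we get {epsilon}; from S::=F we get {epsilon, end, print}. So FIRST(S) = {epsilon, end, print}.
FOLLOW(S) includes $ since S is the start symbol.
FOLLOW(S): in L::=print S S print (occurrence 1), S is followed by S print with FIRST {end, print}; in L::=print S S print (occurrence 2), S is followed by print with FIRST {print}. Thus FOLLOW(S) = {$, end, print}.
FOLLOW(L): in F::=L id print, L is followed by id print with FIRST {id}. Thus FOLLOW(L) = {id}.
FOLLOW(F): in S::=F, the suffix after F is empty, so FOLLOW(F) ⊇ FOLLOW(S) = {$, end, print}; in L::=end F id, F is followed by id with FIRST {id}. Thus FOLLOW(F) = {$, end, id, print}.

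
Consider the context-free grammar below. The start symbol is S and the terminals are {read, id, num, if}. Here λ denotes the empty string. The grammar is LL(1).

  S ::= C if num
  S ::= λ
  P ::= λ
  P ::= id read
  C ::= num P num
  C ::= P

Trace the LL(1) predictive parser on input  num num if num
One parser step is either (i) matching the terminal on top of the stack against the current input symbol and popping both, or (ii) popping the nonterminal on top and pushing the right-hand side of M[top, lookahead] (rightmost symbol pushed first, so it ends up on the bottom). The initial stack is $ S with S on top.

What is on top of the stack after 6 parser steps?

num

     Stack               Input             Action
  1  $ S                 num num if num $  expand S ::= C if num
  2  $ num if C          num num if num $  expand C ::= num P num
  3  $ num if num P num  num num if num $  match num
  4  $ num if num P      num if num $      expand P ::= λ
  5  $ num if num        num if num $      match num
  6  $ num if            if num $          match if
Stack after step 6: $ num (top = num).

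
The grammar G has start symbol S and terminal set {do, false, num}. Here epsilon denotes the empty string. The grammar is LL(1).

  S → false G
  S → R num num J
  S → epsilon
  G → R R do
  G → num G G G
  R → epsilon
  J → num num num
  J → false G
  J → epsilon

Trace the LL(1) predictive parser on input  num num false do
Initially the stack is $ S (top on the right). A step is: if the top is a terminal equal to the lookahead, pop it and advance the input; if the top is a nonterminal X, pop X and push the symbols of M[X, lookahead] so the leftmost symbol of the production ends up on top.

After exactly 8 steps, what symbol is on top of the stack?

R

     Stack          Input               Action
  1  $ S            num num false do $  expand S → R num num J
  2  $ J num num R  num num false do $  expand R → epsilon
  3  $ J num num    num num false do $  match num
  4  $ J num        num false do $      match num
  5  $ J            false do $          expand J → false G
  6  $ G false      false do $          match false
  7  $ G            do $                expand G → R R do
  8  $ do R R       do $                expand R → epsilon
Stack after step 8: $ do R (top = R).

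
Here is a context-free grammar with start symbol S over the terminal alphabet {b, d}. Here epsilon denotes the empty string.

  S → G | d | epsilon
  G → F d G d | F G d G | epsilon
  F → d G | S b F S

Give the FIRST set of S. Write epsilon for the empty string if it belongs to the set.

FIRST(S) = {epsilon, b, d}  (via G)
FIRST(F) = {b, d}  (via S b F S)
FIRST(G) = {epsilon, b, d}  (via F d G d, F G d G)

{epsilon, b, d}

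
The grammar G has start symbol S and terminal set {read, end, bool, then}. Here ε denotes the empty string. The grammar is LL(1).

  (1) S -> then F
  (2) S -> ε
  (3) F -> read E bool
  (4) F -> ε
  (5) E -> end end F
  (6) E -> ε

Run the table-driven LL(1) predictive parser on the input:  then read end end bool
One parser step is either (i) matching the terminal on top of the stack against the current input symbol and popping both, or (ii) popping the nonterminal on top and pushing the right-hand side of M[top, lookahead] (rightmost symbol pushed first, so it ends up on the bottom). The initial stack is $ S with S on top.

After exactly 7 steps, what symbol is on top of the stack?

     Stack             Input                     Action
  1  $ S               then read end end bool $  expand S -> then F
  2  $ F then          then read end end bool $  match then
  3  $ F               read end end bool $       expand F -> read E bool
  4  $ bool E read     read end end bool $       match read
  5  $ bool E          end end bool $            expand E -> end end F
  6  $ bool F end end  end end bool $            match end
  7  $ bool F end      end bool $                match end
Stack after step 7: $ bool F (top = F).

F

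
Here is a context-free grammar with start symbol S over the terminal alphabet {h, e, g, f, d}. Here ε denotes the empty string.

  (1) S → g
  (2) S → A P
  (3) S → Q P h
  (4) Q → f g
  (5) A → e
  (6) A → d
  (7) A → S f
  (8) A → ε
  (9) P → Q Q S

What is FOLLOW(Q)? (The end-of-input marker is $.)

{d, e, f, g}

FIRST(Q): from Q→f g we get {f}. So FIRST(Q) = {f}.
FIRST(P): from P→Q Q S we get {f}. So FIRST(P) = {f}.
FIRST(S): from S→g we get {g}; from S→A P we get {d, e, f, g}; from S→Q P h we get {f}. So FIRST(S) = {d, e, f, g}.
FIRST(A): from A→e we get {e}; from A→d we get {d}; from A→S f we get {d, e, f, g}; from A→ε we get {ε}. So FIRST(A) = {ε, d, e, f, g}.
FOLLOW(S) includes $ since S is the start symbol.
FOLLOW(Q): in S→Q P h, Q is followed by P h with FIRST {f}; in P→Q Q S (occurrence 1), Q is followed by Q S with FIRST {f}; in P→Q Q S (occurrence 2), Q is followed by S with FIRST {d, e, f, g}. Thus FOLLOW(Q) = {d, e, f, g}.
FOLLOW(A): in S→A P, A is followed by P with FIRST {f}. Thus FOLLOW(A) = {f}.
FOLLOW(S): in A→S f, S is followed by f with FIRST {f}; in P→Q Q S, the suffix after S is empty, so FOLLOW(S) ⊇ FOLLOW(P) = {$, f, h}. Thus FOLLOW(S) = {$, f, h}.
FOLLOW(P): in S→A P, the suffix after P is empty, so FOLLOW(P) ⊇ FOLLOW(S) = {$, f, h}; in S→Q P h, P is followed by h with FIRST {h}. Thus FOLLOW(P) = {$, f, h}.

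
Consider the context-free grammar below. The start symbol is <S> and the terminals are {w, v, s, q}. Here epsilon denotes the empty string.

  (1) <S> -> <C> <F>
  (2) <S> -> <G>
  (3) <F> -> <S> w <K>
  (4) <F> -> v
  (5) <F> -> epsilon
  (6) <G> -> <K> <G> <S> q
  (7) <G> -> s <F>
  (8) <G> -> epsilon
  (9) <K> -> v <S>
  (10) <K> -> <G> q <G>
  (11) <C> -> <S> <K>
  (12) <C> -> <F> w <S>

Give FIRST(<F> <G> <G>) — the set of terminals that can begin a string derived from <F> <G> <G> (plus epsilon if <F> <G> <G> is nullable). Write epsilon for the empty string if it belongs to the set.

{epsilon, q, s, v, w}

FIRST(<S>) = {epsilon, q, s, v, w}  (via <C> <F>, <G>)
FIRST(<F>) = {epsilon, q, s, v, w}  (via <S> w <K>)
FIRST(<G>) = {epsilon, q, s, v}  (via <K> <G> <S> q)
FIRST(<K>) = {q, s, v}  (via <G> q <G>)
FIRST(<C>) = {q, s, v, w}  (via <S> <K>, <F> w <S>)
FIRST(<F> <G> <G>): take FIRST of each symbol in turn, carrying on past any symbol whose FIRST contains epsilon; result {epsilon, q, s, v, w}.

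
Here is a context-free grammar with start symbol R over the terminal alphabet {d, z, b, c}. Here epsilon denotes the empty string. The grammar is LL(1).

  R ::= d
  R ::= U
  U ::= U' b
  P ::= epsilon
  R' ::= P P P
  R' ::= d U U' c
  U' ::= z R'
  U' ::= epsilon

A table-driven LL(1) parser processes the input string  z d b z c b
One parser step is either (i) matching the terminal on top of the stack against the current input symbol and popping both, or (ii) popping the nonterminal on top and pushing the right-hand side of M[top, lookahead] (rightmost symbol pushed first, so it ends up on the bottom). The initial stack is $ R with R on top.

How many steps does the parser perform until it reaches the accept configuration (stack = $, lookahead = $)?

17

step 1: stack=$ R  input=z d b z c b $  — expand R ::= U
step 2: stack=$ U  input=z d b z c b $  — expand U ::= U' b
step 3: stack=$ b U'  input=z d b z c b $  — expand U' ::= z R'
step 4: stack=$ b R' z  input=z d b z c b $  — match z
step 5: stack=$ b R'  input=d b z c b $  — expand R' ::= d U U' c
step 6: stack=$ b c U' U d  input=d b z c b $  — match d
step 7: stack=$ b c U' U  input=b z c b $  — expand U ::= U' b
step 8: stack=$ b c U' b U'  input=b z c b $  — expand U' ::= epsilon
step 9: stack=$ b c U' b  input=b z c b $  — match b
step 10: stack=$ b c U'  input=z c b $  — expand U' ::= z R'
step 11: stack=$ b c R' z  input=z c b $  — match z
step 12: stack=$ b c R'  input=c b $  — expand R' ::= P P P
step 13: stack=$ b c P P P  input=c b $  — expand P ::= epsilon
step 14: stack=$ b c P P  input=c b $  — expand P ::= epsilon
step 15: stack=$ b c P  input=c b $  — expand P ::= epsilon
step 16: stack=$ b c  input=c b $  — match c
step 17: stack=$ b  input=b $  — match b
Accept reached after 17 steps.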